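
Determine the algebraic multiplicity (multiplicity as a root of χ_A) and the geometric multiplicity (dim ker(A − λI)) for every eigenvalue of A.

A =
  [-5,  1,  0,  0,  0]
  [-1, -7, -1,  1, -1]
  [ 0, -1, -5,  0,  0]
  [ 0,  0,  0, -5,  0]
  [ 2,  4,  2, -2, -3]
λ = -5: alg = 5, geom = 3

Step 1 — factor the characteristic polynomial to read off the algebraic multiplicities:
  χ_A(x) = (x + 5)^5

Step 2 — compute geometric multiplicities via the rank-nullity identity g(λ) = n − rank(A − λI):
  rank(A − (-5)·I) = 2, so dim ker(A − (-5)·I) = n − 2 = 3

Summary:
  λ = -5: algebraic multiplicity = 5, geometric multiplicity = 3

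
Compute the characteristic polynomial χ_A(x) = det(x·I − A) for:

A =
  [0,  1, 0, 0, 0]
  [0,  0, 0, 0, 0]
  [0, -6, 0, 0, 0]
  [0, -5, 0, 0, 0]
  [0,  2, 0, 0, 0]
x^5

Expanding det(x·I − A) (e.g. by cofactor expansion or by noting that A is similar to its Jordan form J, which has the same characteristic polynomial as A) gives
  χ_A(x) = x^5
which factors as x^5. The eigenvalues (with algebraic multiplicities) are λ = 0 with multiplicity 5.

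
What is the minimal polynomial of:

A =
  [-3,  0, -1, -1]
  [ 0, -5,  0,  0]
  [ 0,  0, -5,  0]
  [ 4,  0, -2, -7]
x^2 + 10*x + 25

The characteristic polynomial is χ_A(x) = (x + 5)^4, so the eigenvalues are known. The minimal polynomial is
  m_A(x) = Π_λ (x − λ)^{k_λ}
where k_λ is the size of the *largest* Jordan block for λ (equivalently, the smallest k with (A − λI)^k v = 0 for every generalised eigenvector v of λ).

  λ = -5: largest Jordan block has size 2, contributing (x + 5)^2

So m_A(x) = (x + 5)^2 = x^2 + 10*x + 25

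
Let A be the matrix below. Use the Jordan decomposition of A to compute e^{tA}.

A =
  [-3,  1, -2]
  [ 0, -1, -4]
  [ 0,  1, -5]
e^{tA} =
  [exp(-3*t), t*exp(-3*t), -2*t*exp(-3*t)]
  [0, 2*t*exp(-3*t) + exp(-3*t), -4*t*exp(-3*t)]
  [0, t*exp(-3*t), -2*t*exp(-3*t) + exp(-3*t)]

Strategy: write A = P · J · P⁻¹ where J is a Jordan canonical form, so e^{tA} = P · e^{tJ} · P⁻¹, and e^{tJ} can be computed block-by-block.

A has Jordan form
J =
  [-3,  1,  0]
  [ 0, -3,  0]
  [ 0,  0, -3]
(up to reordering of blocks).

Per-block formulas:
  For a 1×1 block at λ = -3: exp(t · [-3]) = [e^(-3t)].
  For a 2×2 Jordan block J_2(-3): exp(t · J_2(-3)) = e^(-3t)·(I + t·N), where N is the 2×2 nilpotent shift.

After assembling e^{tJ} and conjugating by P, we get:

e^{tA} =
  [exp(-3*t), t*exp(-3*t), -2*t*exp(-3*t)]
  [0, 2*t*exp(-3*t) + exp(-3*t), -4*t*exp(-3*t)]
  [0, t*exp(-3*t), -2*t*exp(-3*t) + exp(-3*t)]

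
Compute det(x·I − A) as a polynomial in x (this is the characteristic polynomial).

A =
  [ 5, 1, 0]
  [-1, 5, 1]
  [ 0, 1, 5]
x^3 - 15*x^2 + 75*x - 125

Expanding det(x·I − A) (e.g. by cofactor expansion or by noting that A is similar to its Jordan form J, which has the same characteristic polynomial as A) gives
  χ_A(x) = x^3 - 15*x^2 + 75*x - 125
which factors as (x - 5)^3. The eigenvalues (with algebraic multiplicities) are λ = 5 with multiplicity 3.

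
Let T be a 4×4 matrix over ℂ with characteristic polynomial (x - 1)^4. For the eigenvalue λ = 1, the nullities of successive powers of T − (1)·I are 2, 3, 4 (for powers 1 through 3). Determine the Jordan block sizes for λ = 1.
Block sizes for λ = 1: [3, 1]

From the dimensions of kernels of powers, the number of Jordan blocks of size at least j is d_j − d_{j−1} where d_j = dim ker(N^j) (with d_0 = 0). Computing the differences gives [2, 1, 1].
The number of blocks of size exactly k is (#blocks of size ≥ k) − (#blocks of size ≥ k + 1), so the partition is: 1 block(s) of size 1, 1 block(s) of size 3.
In nonincreasing order the block sizes are [3, 1].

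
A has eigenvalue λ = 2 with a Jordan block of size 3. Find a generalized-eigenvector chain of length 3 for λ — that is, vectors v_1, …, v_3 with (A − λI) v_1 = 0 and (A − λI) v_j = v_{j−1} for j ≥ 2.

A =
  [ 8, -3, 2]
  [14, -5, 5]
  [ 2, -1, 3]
A Jordan chain for λ = 2 of length 3:
v_1 = (-2, -4, 0)ᵀ
v_2 = (6, 14, 2)ᵀ
v_3 = (1, 0, 0)ᵀ

Let N = A − (2)·I. We want v_3 with N^3 v_3 = 0 but N^2 v_3 ≠ 0; then v_{j-1} := N · v_j for j = 3, …, 2.

Pick v_3 = (1, 0, 0)ᵀ.
Then v_2 = N · v_3 = (6, 14, 2)ᵀ.
Then v_1 = N · v_2 = (-2, -4, 0)ᵀ.

Sanity check: (A − (2)·I) v_1 = (0, 0, 0)ᵀ = 0. ✓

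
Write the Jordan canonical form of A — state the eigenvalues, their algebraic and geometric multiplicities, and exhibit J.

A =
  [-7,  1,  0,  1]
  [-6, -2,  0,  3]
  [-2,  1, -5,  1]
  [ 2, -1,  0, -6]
J_2(-5) ⊕ J_1(-5) ⊕ J_1(-5)

The characteristic polynomial is
  det(x·I − A) = x^4 + 20*x^3 + 150*x^2 + 500*x + 625 = (x + 5)^4

Eigenvalues and multiplicities (the geometric multiplicity of λ is n − rank(A − λI), which equals the number of Jordan blocks for λ):
  λ = -5: algebraic multiplicity = 4, geometric multiplicity = 3

Determining the block sizes for each eigenvalue:
  λ = -5: 3 blocks summing to 4 forces exactly one block of size 2 and the rest size 1 → block sizes [2, 1, 1]

Assembling the blocks gives a Jordan form
J =
  [-5,  1,  0,  0]
  [ 0, -5,  0,  0]
  [ 0,  0, -5,  0]
  [ 0,  0,  0, -5]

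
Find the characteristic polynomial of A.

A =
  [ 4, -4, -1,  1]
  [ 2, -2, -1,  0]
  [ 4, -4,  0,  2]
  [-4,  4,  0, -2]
x^4

Expanding det(x·I − A) (e.g. by cofactor expansion or by noting that A is similar to its Jordan form J, which has the same characteristic polynomial as A) gives
  χ_A(x) = x^4
which factors as x^4. The eigenvalues (with algebraic multiplicities) are λ = 0 with multiplicity 4.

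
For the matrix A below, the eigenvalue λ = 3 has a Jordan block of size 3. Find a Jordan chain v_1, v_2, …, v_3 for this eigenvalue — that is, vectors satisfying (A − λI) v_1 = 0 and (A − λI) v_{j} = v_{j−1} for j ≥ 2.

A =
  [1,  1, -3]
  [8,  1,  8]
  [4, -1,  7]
A Jordan chain for λ = 3 of length 3:
v_1 = (-1, 4, 2)ᵀ
v_2 = (1, -2, -1)ᵀ
v_3 = (0, 1, 0)ᵀ

Let N = A − (3)·I. We want v_3 with N^3 v_3 = 0 but N^2 v_3 ≠ 0; then v_{j-1} := N · v_j for j = 3, …, 2.

Pick v_3 = (0, 1, 0)ᵀ.
Then v_2 = N · v_3 = (1, -2, -1)ᵀ.
Then v_1 = N · v_2 = (-1, 4, 2)ᵀ.

Sanity check: (A − (3)·I) v_1 = (0, 0, 0)ᵀ = 0. ✓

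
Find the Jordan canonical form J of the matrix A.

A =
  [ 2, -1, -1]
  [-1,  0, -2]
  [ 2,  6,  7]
J_3(3)

The characteristic polynomial is
  det(x·I − A) = x^3 - 9*x^2 + 27*x - 27 = (x - 3)^3

Eigenvalues and multiplicities (the geometric multiplicity of λ is n − rank(A − λI), which equals the number of Jordan blocks for λ):
  λ = 3: algebraic multiplicity = 3, geometric multiplicity = 1

Determining the block sizes for each eigenvalue:
  λ = 3: one block (gm = 1), so the single block has size am = 3 → block sizes [3]

Assembling the blocks gives a Jordan form
J =
  [3, 1, 0]
  [0, 3, 1]
  [0, 0, 3]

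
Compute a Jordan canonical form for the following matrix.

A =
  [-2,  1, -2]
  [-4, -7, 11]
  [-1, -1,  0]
J_3(-3)

The characteristic polynomial is
  det(x·I − A) = x^3 + 9*x^2 + 27*x + 27 = (x + 3)^3

Eigenvalues and multiplicities (the geometric multiplicity of λ is n − rank(A − λI), which equals the number of Jordan blocks for λ):
  λ = -3: algebraic multiplicity = 3, geometric multiplicity = 1

Determining the block sizes for each eigenvalue:
  λ = -3: one block (gm = 1), so the single block has size am = 3 → block sizes [3]

Assembling the blocks gives a Jordan form
J =
  [-3,  1,  0]
  [ 0, -3,  1]
  [ 0,  0, -3]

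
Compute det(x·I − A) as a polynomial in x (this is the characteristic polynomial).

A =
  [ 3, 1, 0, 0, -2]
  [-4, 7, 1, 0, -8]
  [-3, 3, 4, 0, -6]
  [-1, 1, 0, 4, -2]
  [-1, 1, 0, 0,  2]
x^5 - 20*x^4 + 160*x^3 - 640*x^2 + 1280*x - 1024

Expanding det(x·I − A) (e.g. by cofactor expansion or by noting that A is similar to its Jordan form J, which has the same characteristic polynomial as A) gives
  χ_A(x) = x^5 - 20*x^4 + 160*x^3 - 640*x^2 + 1280*x - 1024
which factors as (x - 4)^5. The eigenvalues (with algebraic multiplicities) are λ = 4 with multiplicity 5.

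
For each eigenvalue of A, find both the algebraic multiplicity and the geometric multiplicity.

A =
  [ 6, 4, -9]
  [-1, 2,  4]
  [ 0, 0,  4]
λ = 4: alg = 3, geom = 1

Step 1 — factor the characteristic polynomial to read off the algebraic multiplicities:
  χ_A(x) = (x - 4)^3

Step 2 — compute geometric multiplicities via the rank-nullity identity g(λ) = n − rank(A − λI):
  rank(A − (4)·I) = 2, so dim ker(A − (4)·I) = n − 2 = 1

Summary:
  λ = 4: algebraic multiplicity = 3, geometric multiplicity = 1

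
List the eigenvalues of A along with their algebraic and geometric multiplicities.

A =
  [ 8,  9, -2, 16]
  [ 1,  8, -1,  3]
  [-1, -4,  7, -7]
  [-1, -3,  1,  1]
λ = 6: alg = 4, geom = 2

Step 1 — factor the characteristic polynomial to read off the algebraic multiplicities:
  χ_A(x) = (x - 6)^4

Step 2 — compute geometric multiplicities via the rank-nullity identity g(λ) = n − rank(A − λI):
  rank(A − (6)·I) = 2, so dim ker(A − (6)·I) = n − 2 = 2

Summary:
  λ = 6: algebraic multiplicity = 4, geometric multiplicity = 2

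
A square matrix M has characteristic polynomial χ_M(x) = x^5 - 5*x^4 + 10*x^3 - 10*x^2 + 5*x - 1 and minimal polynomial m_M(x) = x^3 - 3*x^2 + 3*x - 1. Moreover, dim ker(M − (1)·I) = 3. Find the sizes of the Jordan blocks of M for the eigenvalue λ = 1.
Block sizes for λ = 1: [3, 1, 1]

Step 1 — from the characteristic polynomial, algebraic multiplicity of λ = 1 is 5. From dim ker(M − (1)·I) = 3, there are exactly 3 Jordan blocks for λ = 1.
Step 2 — from the minimal polynomial, the factor (x − 1)^3 tells us the largest block for λ = 1 has size 3.
Step 3 — with total size 5, 3 blocks, and largest block 3, the block sizes (in nonincreasing order) are [3, 1, 1].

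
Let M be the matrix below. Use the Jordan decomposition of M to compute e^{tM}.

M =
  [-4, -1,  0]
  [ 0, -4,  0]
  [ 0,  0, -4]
e^{tM} =
  [exp(-4*t), -t*exp(-4*t), 0]
  [0, exp(-4*t), 0]
  [0, 0, exp(-4*t)]

Strategy: write M = P · J · P⁻¹ where J is a Jordan canonical form, so e^{tM} = P · e^{tJ} · P⁻¹, and e^{tJ} can be computed block-by-block.

M has Jordan form
J =
  [-4,  1,  0]
  [ 0, -4,  0]
  [ 0,  0, -4]
(up to reordering of blocks).

Per-block formulas:
  For a 2×2 Jordan block J_2(-4): exp(t · J_2(-4)) = e^(-4t)·(I + t·N), where N is the 2×2 nilpotent shift.
  For a 1×1 block at λ = -4: exp(t · [-4]) = [e^(-4t)].

After assembling e^{tJ} and conjugating by P, we get:

e^{tM} =
  [exp(-4*t), -t*exp(-4*t), 0]
  [0, exp(-4*t), 0]
  [0, 0, exp(-4*t)]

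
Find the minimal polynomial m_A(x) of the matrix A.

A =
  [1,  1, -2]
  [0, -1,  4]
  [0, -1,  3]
x^2 - 2*x + 1

The characteristic polynomial is χ_A(x) = (x - 1)^3, so the eigenvalues are known. The minimal polynomial is
  m_A(x) = Π_λ (x − λ)^{k_λ}
where k_λ is the size of the *largest* Jordan block for λ (equivalently, the smallest k with (A − λI)^k v = 0 for every generalised eigenvector v of λ).

  λ = 1: largest Jordan block has size 2, contributing (x − 1)^2

So m_A(x) = (x - 1)^2 = x^2 - 2*x + 1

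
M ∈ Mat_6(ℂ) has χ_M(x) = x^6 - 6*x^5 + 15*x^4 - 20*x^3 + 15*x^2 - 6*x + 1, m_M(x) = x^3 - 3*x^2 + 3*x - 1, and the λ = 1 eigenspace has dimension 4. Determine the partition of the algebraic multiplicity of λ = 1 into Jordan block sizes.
Block sizes for λ = 1: [3, 1, 1, 1]

Step 1 — from the characteristic polynomial, algebraic multiplicity of λ = 1 is 6. From dim ker(M − (1)·I) = 4, there are exactly 4 Jordan blocks for λ = 1.
Step 2 — from the minimal polynomial, the factor (x − 1)^3 tells us the largest block for λ = 1 has size 3.
Step 3 — with total size 6, 4 blocks, and largest block 3, the block sizes (in nonincreasing order) are [3, 1, 1, 1].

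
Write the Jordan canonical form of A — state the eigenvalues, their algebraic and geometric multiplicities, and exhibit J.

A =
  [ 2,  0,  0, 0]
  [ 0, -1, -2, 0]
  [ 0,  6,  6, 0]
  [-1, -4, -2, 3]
J_1(2) ⊕ J_1(2) ⊕ J_1(3) ⊕ J_1(3)

The characteristic polynomial is
  det(x·I − A) = x^4 - 10*x^3 + 37*x^2 - 60*x + 36 = (x - 3)^2*(x - 2)^2

Eigenvalues and multiplicities (the geometric multiplicity of λ is n − rank(A − λI), which equals the number of Jordan blocks for λ):
  λ = 2: algebraic multiplicity = 2, geometric multiplicity = 2
  λ = 3: algebraic multiplicity = 2, geometric multiplicity = 2

Determining the block sizes for each eigenvalue:
  λ = 2: gm = am = 2, so every block has size 1 → block sizes [1, 1]
  λ = 3: gm = am = 2, so every block has size 1 → block sizes [1, 1]

Assembling the blocks gives a Jordan form
J =
  [2, 0, 0, 0]
  [0, 2, 0, 0]
  [0, 0, 3, 0]
  [0, 0, 0, 3]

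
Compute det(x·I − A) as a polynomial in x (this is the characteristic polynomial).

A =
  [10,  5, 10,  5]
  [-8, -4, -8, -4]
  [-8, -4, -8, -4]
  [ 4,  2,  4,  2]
x^4

Expanding det(x·I − A) (e.g. by cofactor expansion or by noting that A is similar to its Jordan form J, which has the same characteristic polynomial as A) gives
  χ_A(x) = x^4
which factors as x^4. The eigenvalues (with algebraic multiplicities) are λ = 0 with multiplicity 4.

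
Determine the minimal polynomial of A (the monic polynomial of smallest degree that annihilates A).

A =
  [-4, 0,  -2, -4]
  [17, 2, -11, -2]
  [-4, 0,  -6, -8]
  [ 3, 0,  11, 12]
x^3 - 2*x^2 - 4*x + 8

The characteristic polynomial is χ_A(x) = (x - 2)^3*(x + 2), so the eigenvalues are known. The minimal polynomial is
  m_A(x) = Π_λ (x − λ)^{k_λ}
where k_λ is the size of the *largest* Jordan block for λ (equivalently, the smallest k with (A − λI)^k v = 0 for every generalised eigenvector v of λ).

  λ = -2: largest Jordan block has size 1, contributing (x + 2)
  λ = 2: largest Jordan block has size 2, contributing (x − 2)^2

So m_A(x) = (x - 2)^2*(x + 2) = x^3 - 2*x^2 - 4*x + 8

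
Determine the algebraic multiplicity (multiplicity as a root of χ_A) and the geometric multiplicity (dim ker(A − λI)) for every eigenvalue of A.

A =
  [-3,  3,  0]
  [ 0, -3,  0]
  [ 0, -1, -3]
λ = -3: alg = 3, geom = 2

Step 1 — factor the characteristic polynomial to read off the algebraic multiplicities:
  χ_A(x) = (x + 3)^3

Step 2 — compute geometric multiplicities via the rank-nullity identity g(λ) = n − rank(A − λI):
  rank(A − (-3)·I) = 1, so dim ker(A − (-3)·I) = n − 1 = 2

Summary:
  λ = -3: algebraic multiplicity = 3, geometric multiplicity = 2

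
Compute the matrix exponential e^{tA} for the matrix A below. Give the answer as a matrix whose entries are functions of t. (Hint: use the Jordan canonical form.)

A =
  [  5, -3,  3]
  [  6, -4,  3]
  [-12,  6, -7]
e^{tA} =
  [3*exp(-t) - 2*exp(-4*t), -exp(-t) + exp(-4*t), exp(-t) - exp(-4*t)]
  [2*exp(-t) - 2*exp(-4*t), exp(-4*t), exp(-t) - exp(-4*t)]
  [-4*exp(-t) + 4*exp(-4*t), 2*exp(-t) - 2*exp(-4*t), -exp(-t) + 2*exp(-4*t)]

Strategy: write A = P · J · P⁻¹ where J is a Jordan canonical form, so e^{tA} = P · e^{tJ} · P⁻¹, and e^{tJ} can be computed block-by-block.

A has Jordan form
J =
  [-4,  0,  0]
  [ 0, -1,  0]
  [ 0,  0, -1]
(up to reordering of blocks).

Per-block formulas:
  For a 1×1 block at λ = -1: exp(t · [-1]) = [e^(-1t)].
  For a 1×1 block at λ = -4: exp(t · [-4]) = [e^(-4t)].

After assembling e^{tJ} and conjugating by P, we get:

e^{tA} =
  [3*exp(-t) - 2*exp(-4*t), -exp(-t) + exp(-4*t), exp(-t) - exp(-4*t)]
  [2*exp(-t) - 2*exp(-4*t), exp(-4*t), exp(-t) - exp(-4*t)]
  [-4*exp(-t) + 4*exp(-4*t), 2*exp(-t) - 2*exp(-4*t), -exp(-t) + 2*exp(-4*t)]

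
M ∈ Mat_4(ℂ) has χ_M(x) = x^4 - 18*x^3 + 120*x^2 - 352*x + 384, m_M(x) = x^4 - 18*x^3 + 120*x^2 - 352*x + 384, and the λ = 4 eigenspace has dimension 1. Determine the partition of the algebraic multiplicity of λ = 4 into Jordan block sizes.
Block sizes for λ = 4: [3]

Step 1 — from the characteristic polynomial, algebraic multiplicity of λ = 4 is 3. From dim ker(M − (4)·I) = 1, there are exactly 1 Jordan blocks for λ = 4.
Step 2 — from the minimal polynomial, the factor (x − 4)^3 tells us the largest block for λ = 4 has size 3.
Step 3 — with total size 3, 1 blocks, and largest block 3, the block sizes (in nonincreasing order) are [3].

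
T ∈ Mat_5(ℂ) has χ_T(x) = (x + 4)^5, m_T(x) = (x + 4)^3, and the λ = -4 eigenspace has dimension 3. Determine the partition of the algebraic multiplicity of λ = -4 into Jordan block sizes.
Block sizes for λ = -4: [3, 1, 1]

Step 1 — from the characteristic polynomial, algebraic multiplicity of λ = -4 is 5. From dim ker(T − (-4)·I) = 3, there are exactly 3 Jordan blocks for λ = -4.
Step 2 — from the minimal polynomial, the factor (x + 4)^3 tells us the largest block for λ = -4 has size 3.
Step 3 — with total size 5, 3 blocks, and largest block 3, the block sizes (in nonincreasing order) are [3, 1, 1].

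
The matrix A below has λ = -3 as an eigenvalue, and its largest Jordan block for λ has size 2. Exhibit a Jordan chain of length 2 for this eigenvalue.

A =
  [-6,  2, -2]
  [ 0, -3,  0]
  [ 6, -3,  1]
A Jordan chain for λ = -3 of length 2:
v_1 = (2, 0, -3)ᵀ
v_2 = (0, 1, 0)ᵀ

Let N = A − (-3)·I. We want v_2 with N^2 v_2 = 0 but N^1 v_2 ≠ 0; then v_{j-1} := N · v_j for j = 2, …, 2.

Pick v_2 = (0, 1, 0)ᵀ.
Then v_1 = N · v_2 = (2, 0, -3)ᵀ.

Sanity check: (A − (-3)·I) v_1 = (0, 0, 0)ᵀ = 0. ✓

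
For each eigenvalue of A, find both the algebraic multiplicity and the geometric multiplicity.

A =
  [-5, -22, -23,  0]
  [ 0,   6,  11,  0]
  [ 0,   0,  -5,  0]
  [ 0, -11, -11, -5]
λ = -5: alg = 3, geom = 2; λ = 6: alg = 1, geom = 1

Step 1 — factor the characteristic polynomial to read off the algebraic multiplicities:
  χ_A(x) = (x - 6)*(x + 5)^3

Step 2 — compute geometric multiplicities via the rank-nullity identity g(λ) = n − rank(A − λI):
  rank(A − (-5)·I) = 2, so dim ker(A − (-5)·I) = n − 2 = 2
  rank(A − (6)·I) = 3, so dim ker(A − (6)·I) = n − 3 = 1

Summary:
  λ = -5: algebraic multiplicity = 3, geometric multiplicity = 2
  λ = 6: algebraic multiplicity = 1, geometric multiplicity = 1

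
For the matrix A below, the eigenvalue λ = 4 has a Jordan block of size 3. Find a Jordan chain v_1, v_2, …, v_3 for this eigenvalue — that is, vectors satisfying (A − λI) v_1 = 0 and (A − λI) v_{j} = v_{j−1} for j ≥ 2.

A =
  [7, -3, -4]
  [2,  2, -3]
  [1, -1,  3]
A Jordan chain for λ = 4 of length 3:
v_1 = (-1, -1, 0)ᵀ
v_2 = (3, 2, 1)ᵀ
v_3 = (1, 0, 0)ᵀ

Let N = A − (4)·I. We want v_3 with N^3 v_3 = 0 but N^2 v_3 ≠ 0; then v_{j-1} := N · v_j for j = 3, …, 2.

Pick v_3 = (1, 0, 0)ᵀ.
Then v_2 = N · v_3 = (3, 2, 1)ᵀ.
Then v_1 = N · v_2 = (-1, -1, 0)ᵀ.

Sanity check: (A − (4)·I) v_1 = (0, 0, 0)ᵀ = 0. ✓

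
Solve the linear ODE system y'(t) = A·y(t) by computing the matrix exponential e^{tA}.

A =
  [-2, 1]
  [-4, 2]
e^{tA} =
  [1 - 2*t, t]
  [-4*t, 2*t + 1]

Strategy: write A = P · J · P⁻¹ where J is a Jordan canonical form, so e^{tA} = P · e^{tJ} · P⁻¹, and e^{tJ} can be computed block-by-block.

A has Jordan form
J =
  [0, 1]
  [0, 0]
(up to reordering of blocks).

Per-block formulas:
  For a 2×2 Jordan block J_2(0): exp(t · J_2(0)) = e^(0t)·(I + t·N), where N is the 2×2 nilpotent shift.

After assembling e^{tJ} and conjugating by P, we get:

e^{tA} =
  [1 - 2*t, t]
  [-4*t, 2*t + 1]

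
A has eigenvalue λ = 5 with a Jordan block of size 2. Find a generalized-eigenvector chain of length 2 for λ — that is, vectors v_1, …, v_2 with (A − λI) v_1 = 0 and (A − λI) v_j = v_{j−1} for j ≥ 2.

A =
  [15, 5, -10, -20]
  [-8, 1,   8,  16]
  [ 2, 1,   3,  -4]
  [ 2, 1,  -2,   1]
A Jordan chain for λ = 5 of length 2:
v_1 = (10, -8, 2, 2)ᵀ
v_2 = (1, 0, 0, 0)ᵀ

Let N = A − (5)·I. We want v_2 with N^2 v_2 = 0 but N^1 v_2 ≠ 0; then v_{j-1} := N · v_j for j = 2, …, 2.

Pick v_2 = (1, 0, 0, 0)ᵀ.
Then v_1 = N · v_2 = (10, -8, 2, 2)ᵀ.

Sanity check: (A − (5)·I) v_1 = (0, 0, 0, 0)ᵀ = 0. ✓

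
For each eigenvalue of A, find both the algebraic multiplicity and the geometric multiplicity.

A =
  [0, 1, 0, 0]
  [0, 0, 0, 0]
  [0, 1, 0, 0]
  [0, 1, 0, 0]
λ = 0: alg = 4, geom = 3

Step 1 — factor the characteristic polynomial to read off the algebraic multiplicities:
  χ_A(x) = x^4

Step 2 — compute geometric multiplicities via the rank-nullity identity g(λ) = n − rank(A − λI):
  rank(A − (0)·I) = 1, so dim ker(A − (0)·I) = n − 1 = 3

Summary:
  λ = 0: algebraic multiplicity = 4, geometric multiplicity = 3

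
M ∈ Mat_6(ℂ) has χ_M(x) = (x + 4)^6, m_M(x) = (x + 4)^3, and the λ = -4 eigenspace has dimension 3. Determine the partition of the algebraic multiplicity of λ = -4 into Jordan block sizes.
Block sizes for λ = -4: [3, 2, 1]

Step 1 — from the characteristic polynomial, algebraic multiplicity of λ = -4 is 6. From dim ker(M − (-4)·I) = 3, there are exactly 3 Jordan blocks for λ = -4.
Step 2 — from the minimal polynomial, the factor (x + 4)^3 tells us the largest block for λ = -4 has size 3.
Step 3 — with total size 6, 3 blocks, and largest block 3, the block sizes (in nonincreasing order) are [3, 2, 1].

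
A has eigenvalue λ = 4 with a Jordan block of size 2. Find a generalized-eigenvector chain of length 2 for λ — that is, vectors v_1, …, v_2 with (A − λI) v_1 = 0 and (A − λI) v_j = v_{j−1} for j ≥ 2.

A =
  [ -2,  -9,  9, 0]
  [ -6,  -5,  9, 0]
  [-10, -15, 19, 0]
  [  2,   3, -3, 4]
A Jordan chain for λ = 4 of length 2:
v_1 = (-6, -6, -10, 2)ᵀ
v_2 = (1, 0, 0, 0)ᵀ

Let N = A − (4)·I. We want v_2 with N^2 v_2 = 0 but N^1 v_2 ≠ 0; then v_{j-1} := N · v_j for j = 2, …, 2.

Pick v_2 = (1, 0, 0, 0)ᵀ.
Then v_1 = N · v_2 = (-6, -6, -10, 2)ᵀ.

Sanity check: (A − (4)·I) v_1 = (0, 0, 0, 0)ᵀ = 0. ✓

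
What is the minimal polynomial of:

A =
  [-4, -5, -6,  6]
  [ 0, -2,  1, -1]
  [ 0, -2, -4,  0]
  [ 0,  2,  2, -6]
x^3 + 12*x^2 + 48*x + 64

The characteristic polynomial is χ_A(x) = (x + 4)^4, so the eigenvalues are known. The minimal polynomial is
  m_A(x) = Π_λ (x − λ)^{k_λ}
where k_λ is the size of the *largest* Jordan block for λ (equivalently, the smallest k with (A − λI)^k v = 0 for every generalised eigenvector v of λ).

  λ = -4: largest Jordan block has size 3, contributing (x + 4)^3

So m_A(x) = (x + 4)^3 = x^3 + 12*x^2 + 48*x + 64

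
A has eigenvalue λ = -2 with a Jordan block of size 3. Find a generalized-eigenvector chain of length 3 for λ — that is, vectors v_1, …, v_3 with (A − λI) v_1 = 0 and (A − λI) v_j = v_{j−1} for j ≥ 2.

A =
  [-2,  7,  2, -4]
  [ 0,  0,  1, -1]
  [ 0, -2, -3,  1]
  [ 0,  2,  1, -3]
A Jordan chain for λ = -2 of length 3:
v_1 = (2, 0, 0, 0)ᵀ
v_2 = (7, 2, -2, 2)ᵀ
v_3 = (0, 1, 0, 0)ᵀ

Let N = A − (-2)·I. We want v_3 with N^3 v_3 = 0 but N^2 v_3 ≠ 0; then v_{j-1} := N · v_j for j = 3, …, 2.

Pick v_3 = (0, 1, 0, 0)ᵀ.
Then v_2 = N · v_3 = (7, 2, -2, 2)ᵀ.
Then v_1 = N · v_2 = (2, 0, 0, 0)ᵀ.

Sanity check: (A − (-2)·I) v_1 = (0, 0, 0, 0)ᵀ = 0. ✓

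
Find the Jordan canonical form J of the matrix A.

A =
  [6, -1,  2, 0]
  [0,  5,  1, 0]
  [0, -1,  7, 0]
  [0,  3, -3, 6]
J_3(6) ⊕ J_1(6)

The characteristic polynomial is
  det(x·I − A) = x^4 - 24*x^3 + 216*x^2 - 864*x + 1296 = (x - 6)^4

Eigenvalues and multiplicities (the geometric multiplicity of λ is n − rank(A − λI), which equals the number of Jordan blocks for λ):
  λ = 6: algebraic multiplicity = 4, geometric multiplicity = 2

Determining the block sizes for each eigenvalue:
  λ = 6: with am = 4 and gm = 2, the partition is not yet determined (e.g. several partitions of 4 into 2 parts exist). Let N = A − (6)·I. Computing rank(N^1) = 2, rank(N^2) = 1, rank(N^3) = 0; the number of blocks of size ≥ j is rank(N^{j−1}) − rank(N^j), giving [2, 1, 1]. So we have 1 block(s) of size 3, 1 block(s) of size 1 → block sizes [3, 1]

Assembling the blocks gives a Jordan form
J =
  [6, 1, 0, 0]
  [0, 6, 1, 0]
  [0, 0, 6, 0]
  [0, 0, 0, 6]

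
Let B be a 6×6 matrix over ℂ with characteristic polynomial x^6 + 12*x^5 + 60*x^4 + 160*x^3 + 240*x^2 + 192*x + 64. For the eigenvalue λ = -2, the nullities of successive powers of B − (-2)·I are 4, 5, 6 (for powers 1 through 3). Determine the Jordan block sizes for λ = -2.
Block sizes for λ = -2: [3, 1, 1, 1]

From the dimensions of kernels of powers, the number of Jordan blocks of size at least j is d_j − d_{j−1} where d_j = dim ker(N^j) (with d_0 = 0). Computing the differences gives [4, 1, 1].
The number of blocks of size exactly k is (#blocks of size ≥ k) − (#blocks of size ≥ k + 1), so the partition is: 3 block(s) of size 1, 1 block(s) of size 3.
In nonincreasing order the block sizes are [3, 1, 1, 1].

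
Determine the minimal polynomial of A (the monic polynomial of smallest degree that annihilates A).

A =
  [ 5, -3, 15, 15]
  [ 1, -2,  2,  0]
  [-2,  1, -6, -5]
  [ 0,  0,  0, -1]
x^3 + 3*x^2 + 3*x + 1

The characteristic polynomial is χ_A(x) = (x + 1)^4, so the eigenvalues are known. The minimal polynomial is
  m_A(x) = Π_λ (x − λ)^{k_λ}
where k_λ is the size of the *largest* Jordan block for λ (equivalently, the smallest k with (A − λI)^k v = 0 for every generalised eigenvector v of λ).

  λ = -1: largest Jordan block has size 3, contributing (x + 1)^3

So m_A(x) = (x + 1)^3 = x^3 + 3*x^2 + 3*x + 1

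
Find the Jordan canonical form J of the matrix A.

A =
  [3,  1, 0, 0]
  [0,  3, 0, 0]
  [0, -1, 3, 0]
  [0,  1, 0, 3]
J_2(3) ⊕ J_1(3) ⊕ J_1(3)

The characteristic polynomial is
  det(x·I − A) = x^4 - 12*x^3 + 54*x^2 - 108*x + 81 = (x - 3)^4

Eigenvalues and multiplicities (the geometric multiplicity of λ is n − rank(A − λI), which equals the number of Jordan blocks for λ):
  λ = 3: algebraic multiplicity = 4, geometric multiplicity = 3

Determining the block sizes for each eigenvalue:
  λ = 3: 3 blocks summing to 4 forces exactly one block of size 2 and the rest size 1 → block sizes [2, 1, 1]

Assembling the blocks gives a Jordan form
J =
  [3, 1, 0, 0]
  [0, 3, 0, 0]
  [0, 0, 3, 0]
  [0, 0, 0, 3]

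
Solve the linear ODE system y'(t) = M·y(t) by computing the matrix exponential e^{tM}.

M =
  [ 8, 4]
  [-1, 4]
e^{tM} =
  [2*t*exp(6*t) + exp(6*t), 4*t*exp(6*t)]
  [-t*exp(6*t), -2*t*exp(6*t) + exp(6*t)]

Strategy: write M = P · J · P⁻¹ where J is a Jordan canonical form, so e^{tM} = P · e^{tJ} · P⁻¹, and e^{tJ} can be computed block-by-block.

M has Jordan form
J =
  [6, 1]
  [0, 6]
(up to reordering of blocks).

Per-block formulas:
  For a 2×2 Jordan block J_2(6): exp(t · J_2(6)) = e^(6t)·(I + t·N), where N is the 2×2 nilpotent shift.

After assembling e^{tJ} and conjugating by P, we get:

e^{tM} =
  [2*t*exp(6*t) + exp(6*t), 4*t*exp(6*t)]
  [-t*exp(6*t), -2*t*exp(6*t) + exp(6*t)]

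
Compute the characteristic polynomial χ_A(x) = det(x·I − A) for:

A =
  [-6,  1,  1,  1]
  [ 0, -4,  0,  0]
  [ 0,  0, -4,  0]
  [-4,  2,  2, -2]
x^4 + 16*x^3 + 96*x^2 + 256*x + 256

Expanding det(x·I − A) (e.g. by cofactor expansion or by noting that A is similar to its Jordan form J, which has the same characteristic polynomial as A) gives
  χ_A(x) = x^4 + 16*x^3 + 96*x^2 + 256*x + 256
which factors as (x + 4)^4. The eigenvalues (with algebraic multiplicities) are λ = -4 with multiplicity 4.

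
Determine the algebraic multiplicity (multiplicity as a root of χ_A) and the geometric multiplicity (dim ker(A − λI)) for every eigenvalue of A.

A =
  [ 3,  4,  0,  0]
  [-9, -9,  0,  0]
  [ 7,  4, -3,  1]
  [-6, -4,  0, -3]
λ = -3: alg = 4, geom = 2

Step 1 — factor the characteristic polynomial to read off the algebraic multiplicities:
  χ_A(x) = (x + 3)^4

Step 2 — compute geometric multiplicities via the rank-nullity identity g(λ) = n − rank(A − λI):
  rank(A − (-3)·I) = 2, so dim ker(A − (-3)·I) = n − 2 = 2

Summary:
  λ = -3: algebraic multiplicity = 4, geometric multiplicity = 2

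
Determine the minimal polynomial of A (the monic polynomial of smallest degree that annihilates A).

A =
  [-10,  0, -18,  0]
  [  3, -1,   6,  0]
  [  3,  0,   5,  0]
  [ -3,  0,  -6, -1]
x^2 + 5*x + 4

The characteristic polynomial is χ_A(x) = (x + 1)^3*(x + 4), so the eigenvalues are known. The minimal polynomial is
  m_A(x) = Π_λ (x − λ)^{k_λ}
where k_λ is the size of the *largest* Jordan block for λ (equivalently, the smallest k with (A − λI)^k v = 0 for every generalised eigenvector v of λ).

  λ = -4: largest Jordan block has size 1, contributing (x + 4)
  λ = -1: largest Jordan block has size 1, contributing (x + 1)

So m_A(x) = (x + 1)*(x + 4) = x^2 + 5*x + 4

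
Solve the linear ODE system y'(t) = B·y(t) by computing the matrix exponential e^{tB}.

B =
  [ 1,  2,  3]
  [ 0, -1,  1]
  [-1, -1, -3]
e^{tB} =
  [t^2*exp(-t)/2 + 2*t*exp(-t) + exp(-t), t^2*exp(-t)/2 + 2*t*exp(-t), t^2*exp(-t) + 3*t*exp(-t)]
  [-t^2*exp(-t)/2, -t^2*exp(-t)/2 + exp(-t), -t^2*exp(-t) + t*exp(-t)]
  [-t*exp(-t), -t*exp(-t), -2*t*exp(-t) + exp(-t)]

Strategy: write B = P · J · P⁻¹ where J is a Jordan canonical form, so e^{tB} = P · e^{tJ} · P⁻¹, and e^{tJ} can be computed block-by-block.

B has Jordan form
J =
  [-1,  1,  0]
  [ 0, -1,  1]
  [ 0,  0, -1]
(up to reordering of blocks).

Per-block formulas:
  For a 3×3 Jordan block J_3(-1): exp(t · J_3(-1)) = e^(-1t)·(I + t·N + (t^2/2)·N^2), where N is the 3×3 nilpotent shift.

After assembling e^{tJ} and conjugating by P, we get:

e^{tB} =
  [t^2*exp(-t)/2 + 2*t*exp(-t) + exp(-t), t^2*exp(-t)/2 + 2*t*exp(-t), t^2*exp(-t) + 3*t*exp(-t)]
  [-t^2*exp(-t)/2, -t^2*exp(-t)/2 + exp(-t), -t^2*exp(-t) + t*exp(-t)]
  [-t*exp(-t), -t*exp(-t), -2*t*exp(-t) + exp(-t)]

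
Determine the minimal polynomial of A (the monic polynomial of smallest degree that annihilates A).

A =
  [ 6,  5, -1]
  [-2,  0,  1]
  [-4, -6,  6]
x^3 - 12*x^2 + 48*x - 64

The characteristic polynomial is χ_A(x) = (x - 4)^3, so the eigenvalues are known. The minimal polynomial is
  m_A(x) = Π_λ (x − λ)^{k_λ}
where k_λ is the size of the *largest* Jordan block for λ (equivalently, the smallest k with (A − λI)^k v = 0 for every generalised eigenvector v of λ).

  λ = 4: largest Jordan block has size 3, contributing (x − 4)^3

So m_A(x) = (x - 4)^3 = x^3 - 12*x^2 + 48*x - 64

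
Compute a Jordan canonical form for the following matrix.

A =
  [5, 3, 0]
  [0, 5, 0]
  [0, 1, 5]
J_2(5) ⊕ J_1(5)

The characteristic polynomial is
  det(x·I − A) = x^3 - 15*x^2 + 75*x - 125 = (x - 5)^3

Eigenvalues and multiplicities (the geometric multiplicity of λ is n − rank(A − λI), which equals the number of Jordan blocks for λ):
  λ = 5: algebraic multiplicity = 3, geometric multiplicity = 2

Determining the block sizes for each eigenvalue:
  λ = 5: 2 blocks summing to 3 forces exactly one block of size 2 and the rest size 1 → block sizes [2, 1]

Assembling the blocks gives a Jordan form
J =
  [5, 1, 0]
  [0, 5, 0]
  [0, 0, 5]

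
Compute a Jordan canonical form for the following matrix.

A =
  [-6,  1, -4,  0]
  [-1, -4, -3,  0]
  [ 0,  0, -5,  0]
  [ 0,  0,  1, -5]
J_3(-5) ⊕ J_1(-5)

The characteristic polynomial is
  det(x·I − A) = x^4 + 20*x^3 + 150*x^2 + 500*x + 625 = (x + 5)^4

Eigenvalues and multiplicities (the geometric multiplicity of λ is n − rank(A − λI), which equals the number of Jordan blocks for λ):
  λ = -5: algebraic multiplicity = 4, geometric multiplicity = 2

Determining the block sizes for each eigenvalue:
  λ = -5: with am = 4 and gm = 2, the partition is not yet determined (e.g. several partitions of 4 into 2 parts exist). Let N = A − (-5)·I. Computing rank(N^1) = 2, rank(N^2) = 1, rank(N^3) = 0; the number of blocks of size ≥ j is rank(N^{j−1}) − rank(N^j), giving [2, 1, 1]. So we have 1 block(s) of size 3, 1 block(s) of size 1 → block sizes [3, 1]

Assembling the blocks gives a Jordan form
J =
  [-5,  1,  0,  0]
  [ 0, -5,  1,  0]
  [ 0,  0, -5,  0]
  [ 0,  0,  0, -5]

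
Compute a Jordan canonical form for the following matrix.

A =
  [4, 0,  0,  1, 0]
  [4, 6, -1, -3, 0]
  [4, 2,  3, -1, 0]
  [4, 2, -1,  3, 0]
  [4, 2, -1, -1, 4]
J_3(4) ⊕ J_1(4) ⊕ J_1(4)

The characteristic polynomial is
  det(x·I − A) = x^5 - 20*x^4 + 160*x^3 - 640*x^2 + 1280*x - 1024 = (x - 4)^5

Eigenvalues and multiplicities (the geometric multiplicity of λ is n − rank(A − λI), which equals the number of Jordan blocks for λ):
  λ = 4: algebraic multiplicity = 5, geometric multiplicity = 3

Determining the block sizes for each eigenvalue:
  λ = 4: with am = 5 and gm = 3, the partition is not yet determined (e.g. several partitions of 5 into 3 parts exist). Let N = A − (4)·I. Computing rank(N^1) = 2, rank(N^2) = 1, rank(N^3) = 0; the number of blocks of size ≥ j is rank(N^{j−1}) − rank(N^j), giving [3, 1, 1]. So we have 1 block(s) of size 3, 2 block(s) of size 1 → block sizes [3, 1, 1]

Assembling the blocks gives a Jordan form
J =
  [4, 1, 0, 0, 0]
  [0, 4, 1, 0, 0]
  [0, 0, 4, 0, 0]
  [0, 0, 0, 4, 0]
  [0, 0, 0, 0, 4]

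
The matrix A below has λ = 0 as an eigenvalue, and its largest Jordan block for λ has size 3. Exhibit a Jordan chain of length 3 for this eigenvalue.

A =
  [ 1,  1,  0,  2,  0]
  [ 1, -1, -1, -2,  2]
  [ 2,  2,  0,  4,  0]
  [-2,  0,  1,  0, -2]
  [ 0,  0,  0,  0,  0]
A Jordan chain for λ = 0 of length 3:
v_1 = (-2, 2, -4, 0, 0)ᵀ
v_2 = (1, 1, 2, -2, 0)ᵀ
v_3 = (1, 0, 0, 0, 0)ᵀ

Let N = A − (0)·I. We want v_3 with N^3 v_3 = 0 but N^2 v_3 ≠ 0; then v_{j-1} := N · v_j for j = 3, …, 2.

Pick v_3 = (1, 0, 0, 0, 0)ᵀ.
Then v_2 = N · v_3 = (1, 1, 2, -2, 0)ᵀ.
Then v_1 = N · v_2 = (-2, 2, -4, 0, 0)ᵀ.

Sanity check: (A − (0)·I) v_1 = (0, 0, 0, 0, 0)ᵀ = 0. ✓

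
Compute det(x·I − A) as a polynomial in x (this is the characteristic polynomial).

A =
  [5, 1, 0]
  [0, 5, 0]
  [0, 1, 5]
x^3 - 15*x^2 + 75*x - 125

Expanding det(x·I − A) (e.g. by cofactor expansion or by noting that A is similar to its Jordan form J, which has the same characteristic polynomial as A) gives
  χ_A(x) = x^3 - 15*x^2 + 75*x - 125
which factors as (x - 5)^3. The eigenvalues (with algebraic multiplicities) are λ = 5 with multiplicity 3.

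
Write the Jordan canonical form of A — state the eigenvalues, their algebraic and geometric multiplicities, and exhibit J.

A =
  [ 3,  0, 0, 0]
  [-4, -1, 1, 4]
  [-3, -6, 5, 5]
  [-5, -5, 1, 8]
J_1(3) ⊕ J_3(4)

The characteristic polynomial is
  det(x·I − A) = x^4 - 15*x^3 + 84*x^2 - 208*x + 192 = (x - 4)^3*(x - 3)

Eigenvalues and multiplicities (the geometric multiplicity of λ is n − rank(A − λI), which equals the number of Jordan blocks for λ):
  λ = 3: algebraic multiplicity = 1, geometric multiplicity = 1
  λ = 4: algebraic multiplicity = 3, geometric multiplicity = 1

Determining the block sizes for each eigenvalue:
  λ = 3: one block (gm = 1), so the single block has size am = 1 → block sizes [1]
  λ = 4: one block (gm = 1), so the single block has size am = 3 → block sizes [3]

Assembling the blocks gives a Jordan form
J =
  [3, 0, 0, 0]
  [0, 4, 1, 0]
  [0, 0, 4, 1]
  [0, 0, 0, 4]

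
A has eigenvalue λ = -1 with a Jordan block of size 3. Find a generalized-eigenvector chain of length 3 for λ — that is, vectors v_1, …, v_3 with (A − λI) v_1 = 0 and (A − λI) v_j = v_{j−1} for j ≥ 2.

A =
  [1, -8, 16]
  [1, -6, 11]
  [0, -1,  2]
A Jordan chain for λ = -1 of length 3:
v_1 = (-4, -3, -1)ᵀ
v_2 = (2, 1, 0)ᵀ
v_3 = (1, 0, 0)ᵀ

Let N = A − (-1)·I. We want v_3 with N^3 v_3 = 0 but N^2 v_3 ≠ 0; then v_{j-1} := N · v_j for j = 3, …, 2.

Pick v_3 = (1, 0, 0)ᵀ.
Then v_2 = N · v_3 = (2, 1, 0)ᵀ.
Then v_1 = N · v_2 = (-4, -3, -1)ᵀ.

Sanity check: (A − (-1)·I) v_1 = (0, 0, 0)ᵀ = 0. ✓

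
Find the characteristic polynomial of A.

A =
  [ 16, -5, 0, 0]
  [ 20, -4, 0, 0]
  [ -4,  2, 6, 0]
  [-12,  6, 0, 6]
x^4 - 24*x^3 + 216*x^2 - 864*x + 1296

Expanding det(x·I − A) (e.g. by cofactor expansion or by noting that A is similar to its Jordan form J, which has the same characteristic polynomial as A) gives
  χ_A(x) = x^4 - 24*x^3 + 216*x^2 - 864*x + 1296
which factors as (x - 6)^4. The eigenvalues (with algebraic multiplicities) are λ = 6 with multiplicity 4.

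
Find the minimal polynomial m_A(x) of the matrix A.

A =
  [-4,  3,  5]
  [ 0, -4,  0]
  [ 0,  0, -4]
x^2 + 8*x + 16

The characteristic polynomial is χ_A(x) = (x + 4)^3, so the eigenvalues are known. The minimal polynomial is
  m_A(x) = Π_λ (x − λ)^{k_λ}
where k_λ is the size of the *largest* Jordan block for λ (equivalently, the smallest k with (A − λI)^k v = 0 for every generalised eigenvector v of λ).

  λ = -4: largest Jordan block has size 2, contributing (x + 4)^2

So m_A(x) = (x + 4)^2 = x^2 + 8*x + 16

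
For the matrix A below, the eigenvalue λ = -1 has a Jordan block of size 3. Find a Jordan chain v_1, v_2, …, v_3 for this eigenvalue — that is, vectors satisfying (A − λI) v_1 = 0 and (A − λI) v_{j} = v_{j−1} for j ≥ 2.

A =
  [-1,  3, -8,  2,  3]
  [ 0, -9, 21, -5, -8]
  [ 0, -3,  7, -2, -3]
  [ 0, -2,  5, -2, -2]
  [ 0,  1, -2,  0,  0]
A Jordan chain for λ = -1 of length 3:
v_1 = (-1, 3, 1, 1, -1)ᵀ
v_2 = (3, -8, -3, -2, 1)ᵀ
v_3 = (0, 1, 0, 0, 0)ᵀ

Let N = A − (-1)·I. We want v_3 with N^3 v_3 = 0 but N^2 v_3 ≠ 0; then v_{j-1} := N · v_j for j = 3, …, 2.

Pick v_3 = (0, 1, 0, 0, 0)ᵀ.
Then v_2 = N · v_3 = (3, -8, -3, -2, 1)ᵀ.
Then v_1 = N · v_2 = (-1, 3, 1, 1, -1)ᵀ.

Sanity check: (A − (-1)·I) v_1 = (0, 0, 0, 0, 0)ᵀ = 0. ✓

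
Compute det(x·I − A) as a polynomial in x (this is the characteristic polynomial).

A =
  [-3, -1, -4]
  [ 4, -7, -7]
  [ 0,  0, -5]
x^3 + 15*x^2 + 75*x + 125

Expanding det(x·I − A) (e.g. by cofactor expansion or by noting that A is similar to its Jordan form J, which has the same characteristic polynomial as A) gives
  χ_A(x) = x^3 + 15*x^2 + 75*x + 125
which factors as (x + 5)^3. The eigenvalues (with algebraic multiplicities) are λ = -5 with multiplicity 3.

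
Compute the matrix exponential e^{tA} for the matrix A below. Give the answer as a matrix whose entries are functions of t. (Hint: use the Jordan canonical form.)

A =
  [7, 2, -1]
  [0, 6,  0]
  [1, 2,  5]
e^{tA} =
  [t*exp(6*t) + exp(6*t), 2*t*exp(6*t), -t*exp(6*t)]
  [0, exp(6*t), 0]
  [t*exp(6*t), 2*t*exp(6*t), -t*exp(6*t) + exp(6*t)]

Strategy: write A = P · J · P⁻¹ where J is a Jordan canonical form, so e^{tA} = P · e^{tJ} · P⁻¹, and e^{tJ} can be computed block-by-block.

A has Jordan form
J =
  [6, 1, 0]
  [0, 6, 0]
  [0, 0, 6]
(up to reordering of blocks).

Per-block formulas:
  For a 1×1 block at λ = 6: exp(t · [6]) = [e^(6t)].
  For a 2×2 Jordan block J_2(6): exp(t · J_2(6)) = e^(6t)·(I + t·N), where N is the 2×2 nilpotent shift.

After assembling e^{tJ} and conjugating by P, we get:

e^{tA} =
  [t*exp(6*t) + exp(6*t), 2*t*exp(6*t), -t*exp(6*t)]
  [0, exp(6*t), 0]
  [t*exp(6*t), 2*t*exp(6*t), -t*exp(6*t) + exp(6*t)]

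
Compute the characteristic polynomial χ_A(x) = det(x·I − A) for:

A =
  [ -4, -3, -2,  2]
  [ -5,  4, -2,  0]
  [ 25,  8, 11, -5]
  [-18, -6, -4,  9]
x^4 - 20*x^3 + 150*x^2 - 500*x + 625

Expanding det(x·I − A) (e.g. by cofactor expansion or by noting that A is similar to its Jordan form J, which has the same characteristic polynomial as A) gives
  χ_A(x) = x^4 - 20*x^3 + 150*x^2 - 500*x + 625
which factors as (x - 5)^4. The eigenvalues (with algebraic multiplicities) are λ = 5 with multiplicity 4.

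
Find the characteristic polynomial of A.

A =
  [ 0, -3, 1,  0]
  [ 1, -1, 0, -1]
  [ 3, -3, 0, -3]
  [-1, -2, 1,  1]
x^4

Expanding det(x·I − A) (e.g. by cofactor expansion or by noting that A is similar to its Jordan form J, which has the same characteristic polynomial as A) gives
  χ_A(x) = x^4
which factors as x^4. The eigenvalues (with algebraic multiplicities) are λ = 0 with multiplicity 4.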